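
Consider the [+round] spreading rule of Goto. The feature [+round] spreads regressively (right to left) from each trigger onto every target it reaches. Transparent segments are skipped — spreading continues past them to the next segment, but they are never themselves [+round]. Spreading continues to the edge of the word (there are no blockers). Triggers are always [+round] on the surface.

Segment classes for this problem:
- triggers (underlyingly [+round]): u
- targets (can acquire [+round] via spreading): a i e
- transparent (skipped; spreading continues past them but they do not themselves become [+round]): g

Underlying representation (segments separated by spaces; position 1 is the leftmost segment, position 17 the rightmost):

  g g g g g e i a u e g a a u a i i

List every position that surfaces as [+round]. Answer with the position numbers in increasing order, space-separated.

6 7 8 9 10 12 13 14

From /u/ at 9 leftward: 8 /a/ → [+round]; 7 /i/ → [+round]; 6 /e/ → [+round]; 5 /g/ transparent; 4 /g/ transparent; 3 /g/ transparent; 2 /g/ transparent; 1 /g/ transparent; word edge.
From /u/ at 14 leftward: 13 /a/ → [+round]; 12 /a/ → [+round]; 11 /g/ transparent; 10 /e/ → [+round]; 9 /u/ is itself a trigger — this domain ends here.
Targets with no active source: positions 15 16 17 stay [-round].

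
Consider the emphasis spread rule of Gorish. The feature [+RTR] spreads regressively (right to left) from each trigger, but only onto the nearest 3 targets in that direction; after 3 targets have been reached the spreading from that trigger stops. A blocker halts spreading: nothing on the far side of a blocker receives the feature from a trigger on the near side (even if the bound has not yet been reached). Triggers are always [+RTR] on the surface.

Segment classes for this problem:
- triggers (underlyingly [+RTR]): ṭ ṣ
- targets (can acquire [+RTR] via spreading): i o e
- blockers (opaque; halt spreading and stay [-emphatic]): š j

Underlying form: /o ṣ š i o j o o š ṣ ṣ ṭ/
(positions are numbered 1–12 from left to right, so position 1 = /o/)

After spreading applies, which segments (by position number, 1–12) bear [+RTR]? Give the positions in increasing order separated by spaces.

1 2 10 11 12

From /ṣ/ at 2 leftward: 1 /o/ → [+RTR]; word edge.
From /ṣ/ at 10 leftward: 9 /š/ blocks.
From /ṣ/ at 11 leftward: 10 /ṣ/ is itself a trigger — this domain ends here.
From /ṭ/ at 12 leftward: 11 /ṣ/ is itself a trigger — this domain ends here.
Targets with no active source: positions 4 5 7 8 stay [-emphatic].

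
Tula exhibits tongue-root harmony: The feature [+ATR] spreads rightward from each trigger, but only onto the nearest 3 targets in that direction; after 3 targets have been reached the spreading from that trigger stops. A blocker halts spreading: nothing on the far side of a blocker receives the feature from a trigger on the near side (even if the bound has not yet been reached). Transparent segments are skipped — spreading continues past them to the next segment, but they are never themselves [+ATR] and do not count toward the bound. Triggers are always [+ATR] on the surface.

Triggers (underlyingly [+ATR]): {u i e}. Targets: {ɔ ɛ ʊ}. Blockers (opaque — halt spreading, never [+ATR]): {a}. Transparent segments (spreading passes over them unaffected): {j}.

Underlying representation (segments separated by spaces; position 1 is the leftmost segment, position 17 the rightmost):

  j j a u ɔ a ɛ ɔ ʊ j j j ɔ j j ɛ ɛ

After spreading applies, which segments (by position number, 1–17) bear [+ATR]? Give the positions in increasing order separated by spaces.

From /u/ at 4 rightward: 5 /ɔ/ → [+ATR]; 6 /a/ blocks.
Targets with no active source: positions 7 8 9 13 16 17 stay [-ATR].

4 5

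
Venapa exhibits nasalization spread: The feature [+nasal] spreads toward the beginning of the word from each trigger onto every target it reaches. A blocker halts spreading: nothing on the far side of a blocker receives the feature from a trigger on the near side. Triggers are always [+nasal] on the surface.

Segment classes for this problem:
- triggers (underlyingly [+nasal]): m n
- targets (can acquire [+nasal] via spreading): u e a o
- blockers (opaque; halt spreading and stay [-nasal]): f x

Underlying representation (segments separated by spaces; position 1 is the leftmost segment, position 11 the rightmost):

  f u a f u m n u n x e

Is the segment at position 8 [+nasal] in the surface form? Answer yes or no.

From /m/ at 6 leftward: 5 /u/ → [+nasal]; 4 /f/ blocks.
From /n/ at 7 leftward: 6 /m/ is itself a trigger — this domain ends here.
From /n/ at 9 leftward: 8 /u/ → [+nasal]; 7 /n/ is itself a trigger — this domain ends here.
Targets with no active source: positions 2 3 11 stay [-nasal].
[+nasal] positions on the surface: 5 6 7 8 9.

yes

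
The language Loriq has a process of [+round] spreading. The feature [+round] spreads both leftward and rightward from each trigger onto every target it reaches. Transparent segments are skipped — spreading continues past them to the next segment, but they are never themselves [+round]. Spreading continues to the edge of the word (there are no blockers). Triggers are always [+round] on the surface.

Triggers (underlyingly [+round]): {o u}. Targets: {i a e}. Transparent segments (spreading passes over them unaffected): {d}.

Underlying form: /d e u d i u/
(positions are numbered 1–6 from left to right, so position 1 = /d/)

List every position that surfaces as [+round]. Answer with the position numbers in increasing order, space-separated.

2 3 5 6

From /u/ at 3 rightward: 4 /d/ transparent; 5 /i/ → [+round]; 6 /u/ is itself a trigger — this domain ends here.
From /u/ at 3 leftward: 2 /e/ → [+round]; 1 /d/ transparent; word edge.
From /u/ at 6 rightward: word edge.
From /u/ at 6 leftward: 5 /i/ → [+round]; 4 /d/ transparent; 3 /u/ is itself a trigger — this domain ends here.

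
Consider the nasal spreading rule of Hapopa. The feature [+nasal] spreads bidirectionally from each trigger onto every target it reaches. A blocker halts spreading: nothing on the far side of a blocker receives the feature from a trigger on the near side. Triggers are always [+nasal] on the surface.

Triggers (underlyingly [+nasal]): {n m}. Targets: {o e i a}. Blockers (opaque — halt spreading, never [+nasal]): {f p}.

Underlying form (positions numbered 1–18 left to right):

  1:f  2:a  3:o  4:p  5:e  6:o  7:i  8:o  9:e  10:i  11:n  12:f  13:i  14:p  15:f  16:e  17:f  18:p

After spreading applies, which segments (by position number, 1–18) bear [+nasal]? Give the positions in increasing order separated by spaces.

From /n/ at 11 rightward: 12 /f/ blocks.
From /n/ at 11 leftward: 10 /i/ → [+nasal]; 9 /e/ → [+nasal]; 8 /o/ → [+nasal]; 7 /i/ → [+nasal]; 6 /o/ → [+nasal]; 5 /e/ → [+nasal]; 4 /p/ blocks.
Targets with no active source: positions 2 3 13 16 stay [-nasal].

5 6 7 8 9 10 11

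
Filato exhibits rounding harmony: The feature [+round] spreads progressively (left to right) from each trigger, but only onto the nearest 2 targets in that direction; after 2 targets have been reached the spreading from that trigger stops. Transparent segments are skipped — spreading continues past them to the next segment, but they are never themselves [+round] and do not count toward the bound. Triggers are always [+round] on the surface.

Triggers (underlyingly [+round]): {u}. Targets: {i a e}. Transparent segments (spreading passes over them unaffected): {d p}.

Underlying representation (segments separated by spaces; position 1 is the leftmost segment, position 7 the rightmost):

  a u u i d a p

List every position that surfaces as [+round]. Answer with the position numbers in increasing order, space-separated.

2 3 4 6

From /u/ at 2 rightward: 3 /u/ is itself a trigger — this domain ends here.
From /u/ at 3 rightward: 4 /i/ → [+round]; 5 /d/ transparent; 6 /a/ → [+round]; bound reached.
Target with no active source: position 1 stays [-round].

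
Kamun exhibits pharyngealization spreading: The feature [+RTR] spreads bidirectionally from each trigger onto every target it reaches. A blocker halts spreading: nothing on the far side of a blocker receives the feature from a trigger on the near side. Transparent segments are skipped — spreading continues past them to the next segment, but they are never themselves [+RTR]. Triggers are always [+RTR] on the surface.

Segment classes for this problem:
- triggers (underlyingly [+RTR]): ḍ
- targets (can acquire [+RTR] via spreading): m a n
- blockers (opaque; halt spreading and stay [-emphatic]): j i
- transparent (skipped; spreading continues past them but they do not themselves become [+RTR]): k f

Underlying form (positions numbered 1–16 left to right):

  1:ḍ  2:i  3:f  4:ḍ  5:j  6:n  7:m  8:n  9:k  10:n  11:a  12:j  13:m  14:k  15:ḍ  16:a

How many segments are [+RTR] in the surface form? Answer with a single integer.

From /ḍ/ at 1 rightward: 2 /i/ blocks.
From /ḍ/ at 1 leftward: word edge.
From /ḍ/ at 4 rightward: 5 /j/ blocks.
From /ḍ/ at 4 leftward: 3 /f/ transparent; 2 /i/ blocks.
From /ḍ/ at 15 rightward: 16 /a/ → [+RTR]; word edge.
From /ḍ/ at 15 leftward: 14 /k/ transparent; 13 /m/ → [+RTR]; 12 /j/ blocks.
Targets with no active source: positions 6 7 8 10 11 stay [-emphatic].
[+RTR] positions on the surface: 1 4 13 15 16.

5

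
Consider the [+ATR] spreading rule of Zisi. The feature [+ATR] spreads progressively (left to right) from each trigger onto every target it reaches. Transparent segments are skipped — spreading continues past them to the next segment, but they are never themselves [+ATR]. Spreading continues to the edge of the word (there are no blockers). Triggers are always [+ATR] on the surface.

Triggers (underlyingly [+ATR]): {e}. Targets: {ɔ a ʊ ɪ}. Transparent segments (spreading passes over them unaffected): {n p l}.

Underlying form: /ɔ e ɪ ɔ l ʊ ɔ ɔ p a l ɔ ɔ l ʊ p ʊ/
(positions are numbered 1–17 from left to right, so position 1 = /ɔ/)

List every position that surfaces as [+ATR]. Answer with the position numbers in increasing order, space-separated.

2 3 4 6 7 8 10 12 13 15 17

From /e/ at 2 rightward: 3 /ɪ/ → [+ATR]; 4 /ɔ/ → [+ATR]; 5 /l/ transparent; 6 /ʊ/ → [+ATR]; 7 /ɔ/ → [+ATR]; 8 /ɔ/ → [+ATR]; 9 /p/ transparent; 10 /a/ → [+ATR]; 11 /l/ transparent; 12 /ɔ/ → [+ATR]; 13 /ɔ/ → [+ATR]; 14 /l/ transparent; 15 /ʊ/ → [+ATR]; 16 /p/ transparent; 17 /ʊ/ → [+ATR]; word edge.
Target with no active source: position 1 stays [-ATR].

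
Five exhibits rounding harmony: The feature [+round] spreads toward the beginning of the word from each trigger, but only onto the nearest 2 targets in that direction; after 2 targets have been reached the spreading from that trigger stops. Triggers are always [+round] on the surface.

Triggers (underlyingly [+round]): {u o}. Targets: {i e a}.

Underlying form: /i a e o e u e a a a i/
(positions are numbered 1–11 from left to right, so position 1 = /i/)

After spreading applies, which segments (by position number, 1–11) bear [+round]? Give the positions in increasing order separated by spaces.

2 3 4 5 6

From /o/ at 4 leftward: 3 /e/ → [+round]; 2 /a/ → [+round]; bound reached.
From /u/ at 6 leftward: 5 /e/ → [+round]; 4 /o/ is itself a trigger — this domain ends here.
Targets with no active source: positions 1 7 8 9 10 11 stay [-round].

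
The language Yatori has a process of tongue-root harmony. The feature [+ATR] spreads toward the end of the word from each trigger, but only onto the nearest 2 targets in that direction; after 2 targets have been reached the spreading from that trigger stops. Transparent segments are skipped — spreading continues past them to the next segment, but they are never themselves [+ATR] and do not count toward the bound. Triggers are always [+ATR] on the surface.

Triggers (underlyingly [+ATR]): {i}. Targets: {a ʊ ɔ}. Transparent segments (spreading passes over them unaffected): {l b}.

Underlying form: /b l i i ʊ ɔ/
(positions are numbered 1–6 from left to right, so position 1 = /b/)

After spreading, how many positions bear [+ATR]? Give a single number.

From /i/ at 3 rightward: 4 /i/ is itself a trigger — this domain ends here.
From /i/ at 4 rightward: 5 /ʊ/ → [+ATR]; 6 /ɔ/ → [+ATR]; bound reached.
[+ATR] positions on the surface: 3 4 5 6.

4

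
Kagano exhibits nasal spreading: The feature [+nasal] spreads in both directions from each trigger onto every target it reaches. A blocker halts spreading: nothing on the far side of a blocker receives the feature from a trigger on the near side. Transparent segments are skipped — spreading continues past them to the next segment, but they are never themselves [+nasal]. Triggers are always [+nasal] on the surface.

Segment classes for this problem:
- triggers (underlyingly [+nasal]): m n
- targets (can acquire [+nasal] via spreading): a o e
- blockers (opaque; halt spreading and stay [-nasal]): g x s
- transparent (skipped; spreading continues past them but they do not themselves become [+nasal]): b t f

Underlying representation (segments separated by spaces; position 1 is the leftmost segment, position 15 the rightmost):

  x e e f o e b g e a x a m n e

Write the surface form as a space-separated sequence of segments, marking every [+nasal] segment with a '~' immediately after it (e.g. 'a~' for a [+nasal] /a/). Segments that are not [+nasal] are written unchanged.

From /m/ at 13 rightward: 14 /n/ is itself a trigger — this domain ends here.
From /m/ at 13 leftward: 12 /a/ → [+nasal]; 11 /x/ blocks.
From /n/ at 14 rightward: 15 /e/ → [+nasal]; word edge.
From /n/ at 14 leftward: 13 /m/ is itself a trigger — this domain ends here.
Targets with no active source: positions 2 3 5 6 9 10 stay [-nasal].
[+nasal] positions on the surface: 12 13 14 15.

x e e f o e b g e a x a~ m~ n~ e~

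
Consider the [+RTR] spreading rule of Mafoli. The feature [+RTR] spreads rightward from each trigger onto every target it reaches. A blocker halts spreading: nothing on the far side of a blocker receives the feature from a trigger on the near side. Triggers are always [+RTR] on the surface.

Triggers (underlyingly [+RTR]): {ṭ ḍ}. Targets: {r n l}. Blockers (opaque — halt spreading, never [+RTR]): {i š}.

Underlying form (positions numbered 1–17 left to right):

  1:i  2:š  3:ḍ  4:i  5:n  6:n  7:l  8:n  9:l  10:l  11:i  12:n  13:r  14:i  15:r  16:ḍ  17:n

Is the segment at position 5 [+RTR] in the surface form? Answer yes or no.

From /ḍ/ at 3 rightward: 4 /i/ blocks.
From /ḍ/ at 16 rightward: 17 /n/ → [+RTR]; word edge.
Targets with no active source: positions 5 6 7 8 9 10 12 13 15 stay [-emphatic].
[+RTR] positions on the surface: 3 16 17.

no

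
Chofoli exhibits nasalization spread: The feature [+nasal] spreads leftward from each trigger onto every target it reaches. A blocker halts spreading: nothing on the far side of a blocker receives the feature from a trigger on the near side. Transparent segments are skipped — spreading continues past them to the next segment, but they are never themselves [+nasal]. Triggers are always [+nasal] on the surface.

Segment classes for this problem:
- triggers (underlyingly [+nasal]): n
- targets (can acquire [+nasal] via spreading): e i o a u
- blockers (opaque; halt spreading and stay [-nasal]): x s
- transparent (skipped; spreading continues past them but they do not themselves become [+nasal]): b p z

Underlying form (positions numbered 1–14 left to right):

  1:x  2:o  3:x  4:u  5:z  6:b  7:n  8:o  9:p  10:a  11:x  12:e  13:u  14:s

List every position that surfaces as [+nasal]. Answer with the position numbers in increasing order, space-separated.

4 7

From /n/ at 7 leftward: 6 /b/ transparent; 5 /z/ transparent; 4 /u/ → [+nasal]; 3 /x/ blocks.
Targets with no active source: positions 2 8 10 12 13 stay [-nasal].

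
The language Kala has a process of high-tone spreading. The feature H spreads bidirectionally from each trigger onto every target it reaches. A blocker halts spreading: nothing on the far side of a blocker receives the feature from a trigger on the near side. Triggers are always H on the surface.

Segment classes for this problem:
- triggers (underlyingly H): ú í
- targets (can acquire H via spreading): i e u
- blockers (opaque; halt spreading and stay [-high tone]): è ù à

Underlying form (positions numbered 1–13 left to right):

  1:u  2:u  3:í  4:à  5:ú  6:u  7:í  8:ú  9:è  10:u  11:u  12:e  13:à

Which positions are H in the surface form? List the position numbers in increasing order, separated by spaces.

From /í/ at 3 rightward: 4 /à/ blocks.
From /í/ at 3 leftward: 2 /u/ → H; 1 /u/ → H; word edge.
From /ú/ at 5 rightward: 6 /u/ → H; 7 /í/ is itself a trigger — this domain ends here.
From /ú/ at 5 leftward: 4 /à/ blocks.
From /í/ at 7 rightward: 8 /ú/ is itself a trigger — this domain ends here.
From /í/ at 7 leftward: 6 /u/ → H; 5 /ú/ is itself a trigger — this domain ends here.
From /ú/ at 8 rightward: 9 /è/ blocks.
From /ú/ at 8 leftward: 7 /í/ is itself a trigger — this domain ends here.
Targets with no active source: positions 10 11 12 stay [-high tone].

1 2 3 5 6 7 8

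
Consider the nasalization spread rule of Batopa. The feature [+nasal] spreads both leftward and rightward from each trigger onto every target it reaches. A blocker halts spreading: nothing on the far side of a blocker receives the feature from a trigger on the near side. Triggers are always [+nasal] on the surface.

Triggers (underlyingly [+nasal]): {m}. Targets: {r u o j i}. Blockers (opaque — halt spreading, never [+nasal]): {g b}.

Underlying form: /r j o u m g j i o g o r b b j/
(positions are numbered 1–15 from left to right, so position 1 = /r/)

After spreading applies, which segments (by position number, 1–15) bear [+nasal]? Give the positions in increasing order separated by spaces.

From /m/ at 5 rightward: 6 /g/ blocks.
From /m/ at 5 leftward: 4 /u/ → [+nasal]; 3 /o/ → [+nasal]; 2 /j/ → [+nasal]; 1 /r/ → [+nasal]; word edge.
Targets with no active source: positions 7 8 9 11 12 15 stay [-nasal].

1 2 3 4 5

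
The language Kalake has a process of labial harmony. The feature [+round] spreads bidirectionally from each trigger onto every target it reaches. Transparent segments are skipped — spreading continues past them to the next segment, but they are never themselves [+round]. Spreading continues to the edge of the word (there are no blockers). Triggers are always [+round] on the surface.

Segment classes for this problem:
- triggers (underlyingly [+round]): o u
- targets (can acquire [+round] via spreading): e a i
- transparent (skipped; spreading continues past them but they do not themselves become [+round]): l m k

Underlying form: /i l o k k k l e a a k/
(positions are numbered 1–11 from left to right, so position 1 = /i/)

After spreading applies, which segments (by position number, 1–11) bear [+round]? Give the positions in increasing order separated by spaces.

From /o/ at 3 rightward: 4 /k/ transparent; 5 /k/ transparent; 6 /k/ transparent; 7 /l/ transparent; 8 /e/ → [+round]; 9 /a/ → [+round]; 10 /a/ → [+round]; 11 /k/ transparent; word edge.
From /o/ at 3 leftward: 2 /l/ transparent; 1 /i/ → [+round]; word edge.

1 3 8 9 10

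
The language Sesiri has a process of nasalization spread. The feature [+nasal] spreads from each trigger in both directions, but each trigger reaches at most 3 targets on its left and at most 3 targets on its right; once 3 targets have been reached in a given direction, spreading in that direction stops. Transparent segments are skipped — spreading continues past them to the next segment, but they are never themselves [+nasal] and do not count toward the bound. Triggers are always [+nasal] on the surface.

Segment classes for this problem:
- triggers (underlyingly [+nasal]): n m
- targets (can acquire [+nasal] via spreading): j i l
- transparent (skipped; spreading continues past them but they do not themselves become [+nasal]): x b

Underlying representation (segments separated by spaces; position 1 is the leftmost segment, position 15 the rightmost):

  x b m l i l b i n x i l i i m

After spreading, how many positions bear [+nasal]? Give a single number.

From /m/ at 3 rightward: 4 /l/ → [+nasal]; 5 /i/ → [+nasal]; 6 /l/ → [+nasal]; bound reached.
From /m/ at 3 leftward: 2 /b/ transparent; 1 /x/ transparent; word edge.
From /n/ at 9 rightward: 10 /x/ transparent; 11 /i/ → [+nasal]; 12 /l/ → [+nasal]; 13 /i/ → [+nasal]; bound reached.
From /n/ at 9 leftward: 8 /i/ → [+nasal]; 7 /b/ transparent; 6 /l/ → [+nasal]; 5 /i/ → [+nasal]; bound reached.
From /m/ at 15 rightward: word edge.
From /m/ at 15 leftward: 14 /i/ → [+nasal]; 13 /i/ → [+nasal]; 12 /l/ → [+nasal]; bound reached.
[+nasal] positions on the surface: 3 4 5 6 8 9 11 12 13 14 15.

11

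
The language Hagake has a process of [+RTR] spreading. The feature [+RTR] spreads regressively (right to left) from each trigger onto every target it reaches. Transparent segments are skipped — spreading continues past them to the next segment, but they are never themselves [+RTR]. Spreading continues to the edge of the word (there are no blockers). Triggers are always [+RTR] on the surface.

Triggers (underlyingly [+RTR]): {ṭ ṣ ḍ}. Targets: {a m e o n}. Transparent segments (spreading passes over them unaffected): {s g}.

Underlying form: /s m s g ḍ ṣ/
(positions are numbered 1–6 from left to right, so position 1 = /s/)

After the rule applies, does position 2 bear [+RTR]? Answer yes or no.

yes

From /ḍ/ at 5 leftward: 4 /g/ transparent; 3 /s/ transparent; 2 /m/ → [+RTR]; 1 /s/ transparent; word edge.
From /ṣ/ at 6 leftward: 5 /ḍ/ is itself a trigger — this domain ends here.
[+RTR] positions on the surface: 2 5 6.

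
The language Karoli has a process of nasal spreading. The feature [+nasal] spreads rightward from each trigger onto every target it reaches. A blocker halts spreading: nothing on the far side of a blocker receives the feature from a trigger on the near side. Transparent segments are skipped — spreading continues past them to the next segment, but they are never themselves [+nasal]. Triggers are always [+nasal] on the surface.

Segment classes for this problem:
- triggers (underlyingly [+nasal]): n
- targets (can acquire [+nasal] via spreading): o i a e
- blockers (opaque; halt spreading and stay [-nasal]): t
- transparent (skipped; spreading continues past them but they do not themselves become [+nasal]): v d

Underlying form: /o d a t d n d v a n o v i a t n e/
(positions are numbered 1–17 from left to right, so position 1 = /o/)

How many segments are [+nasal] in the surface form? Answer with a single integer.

8

From /n/ at 6 rightward: 7 /d/ transparent; 8 /v/ transparent; 9 /a/ → [+nasal]; 10 /n/ is itself a trigger — this domain ends here.
From /n/ at 10 rightward: 11 /o/ → [+nasal]; 12 /v/ transparent; 13 /i/ → [+nasal]; 14 /a/ → [+nasal]; 15 /t/ blocks.
From /n/ at 16 rightward: 17 /e/ → [+nasal]; word edge.
Targets with no active source: positions 1 3 stay [-nasal].
[+nasal] positions on the surface: 6 9 10 11 13 14 16 17.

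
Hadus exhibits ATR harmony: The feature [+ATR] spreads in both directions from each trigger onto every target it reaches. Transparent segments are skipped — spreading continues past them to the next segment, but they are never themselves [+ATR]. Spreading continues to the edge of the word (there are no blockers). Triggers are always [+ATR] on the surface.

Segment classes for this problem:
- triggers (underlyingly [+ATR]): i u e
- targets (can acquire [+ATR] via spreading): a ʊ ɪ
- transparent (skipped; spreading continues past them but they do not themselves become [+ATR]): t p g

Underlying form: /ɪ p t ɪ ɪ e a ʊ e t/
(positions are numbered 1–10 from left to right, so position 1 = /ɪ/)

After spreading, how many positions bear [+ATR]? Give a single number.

From /e/ at 6 rightward: 7 /a/ → [+ATR]; 8 /ʊ/ → [+ATR]; 9 /e/ is itself a trigger — this domain ends here.
From /e/ at 6 leftward: 5 /ɪ/ → [+ATR]; 4 /ɪ/ → [+ATR]; 3 /t/ transparent; 2 /p/ transparent; 1 /ɪ/ → [+ATR]; word edge.
From /e/ at 9 rightward: 10 /t/ transparent; word edge.
From /e/ at 9 leftward: 8 /ʊ/ → [+ATR]; 7 /a/ → [+ATR]; 6 /e/ is itself a trigger — this domain ends here.
[+ATR] positions on the surface: 1 4 5 6 7 8 9.

7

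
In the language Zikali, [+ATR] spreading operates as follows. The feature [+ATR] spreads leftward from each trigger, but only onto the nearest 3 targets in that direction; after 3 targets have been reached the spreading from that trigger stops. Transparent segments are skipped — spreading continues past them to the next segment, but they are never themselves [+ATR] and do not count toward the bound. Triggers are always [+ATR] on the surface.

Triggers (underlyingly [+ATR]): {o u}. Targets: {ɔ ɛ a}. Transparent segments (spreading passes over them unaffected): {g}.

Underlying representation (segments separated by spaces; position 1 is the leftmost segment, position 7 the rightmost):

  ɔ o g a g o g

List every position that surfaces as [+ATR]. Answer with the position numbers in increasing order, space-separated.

1 2 4 6

From /o/ at 2 leftward: 1 /ɔ/ → [+ATR]; word edge.
From /o/ at 6 leftward: 5 /g/ transparent; 4 /a/ → [+ATR]; 3 /g/ transparent; 2 /o/ is itself a trigger — this domain ends here.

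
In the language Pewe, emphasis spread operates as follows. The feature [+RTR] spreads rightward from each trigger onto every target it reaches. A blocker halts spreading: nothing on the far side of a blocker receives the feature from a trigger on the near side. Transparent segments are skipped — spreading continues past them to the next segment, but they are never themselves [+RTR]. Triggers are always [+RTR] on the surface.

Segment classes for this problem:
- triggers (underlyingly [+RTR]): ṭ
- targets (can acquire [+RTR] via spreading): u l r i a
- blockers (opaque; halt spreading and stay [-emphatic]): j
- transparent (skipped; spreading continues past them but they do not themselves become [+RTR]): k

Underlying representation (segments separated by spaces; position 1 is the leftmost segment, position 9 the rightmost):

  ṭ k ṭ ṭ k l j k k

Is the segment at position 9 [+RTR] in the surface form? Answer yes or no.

no

From /ṭ/ at 1 rightward: 2 /k/ transparent; 3 /ṭ/ is itself a trigger — this domain ends here.
From /ṭ/ at 3 rightward: 4 /ṭ/ is itself a trigger — this domain ends here.
From /ṭ/ at 4 rightward: 5 /k/ transparent; 6 /l/ → [+RTR]; 7 /j/ blocks.
[+RTR] positions on the surface: 1 3 4 6.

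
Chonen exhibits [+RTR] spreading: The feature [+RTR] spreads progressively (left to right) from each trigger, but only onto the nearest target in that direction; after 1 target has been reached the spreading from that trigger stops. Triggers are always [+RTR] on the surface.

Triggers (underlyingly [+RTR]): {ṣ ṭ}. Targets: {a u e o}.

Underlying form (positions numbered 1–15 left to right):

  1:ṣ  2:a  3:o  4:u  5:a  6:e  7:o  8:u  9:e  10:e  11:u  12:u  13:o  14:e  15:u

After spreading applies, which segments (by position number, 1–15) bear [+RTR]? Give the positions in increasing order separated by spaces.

1 2

From /ṣ/ at 1 rightward: 2 /a/ → [+RTR]; bound reached.
Targets with no active source: positions 3 4 5 6 7 8 9 10 11 12 13 14 15 stay [-emphatic].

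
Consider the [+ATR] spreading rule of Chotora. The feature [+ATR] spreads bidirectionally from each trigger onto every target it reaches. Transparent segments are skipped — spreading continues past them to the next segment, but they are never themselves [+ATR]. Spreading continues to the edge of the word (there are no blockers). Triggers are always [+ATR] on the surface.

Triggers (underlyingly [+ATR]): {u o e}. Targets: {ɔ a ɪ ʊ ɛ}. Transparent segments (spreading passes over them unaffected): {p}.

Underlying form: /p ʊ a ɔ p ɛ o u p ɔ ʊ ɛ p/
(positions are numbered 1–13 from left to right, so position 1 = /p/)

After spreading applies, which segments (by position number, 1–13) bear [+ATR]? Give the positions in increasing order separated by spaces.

2 3 4 6 7 8 10 11 12

From /o/ at 7 rightward: 8 /u/ is itself a trigger — this domain ends here.
From /o/ at 7 leftward: 6 /ɛ/ → [+ATR]; 5 /p/ transparent; 4 /ɔ/ → [+ATR]; 3 /a/ → [+ATR]; 2 /ʊ/ → [+ATR]; 1 /p/ transparent; word edge.
From /u/ at 8 rightward: 9 /p/ transparent; 10 /ɔ/ → [+ATR]; 11 /ʊ/ → [+ATR]; 12 /ɛ/ → [+ATR]; 13 /p/ transparent; word edge.
From /u/ at 8 leftward: 7 /o/ is itself a trigger — this domain ends here.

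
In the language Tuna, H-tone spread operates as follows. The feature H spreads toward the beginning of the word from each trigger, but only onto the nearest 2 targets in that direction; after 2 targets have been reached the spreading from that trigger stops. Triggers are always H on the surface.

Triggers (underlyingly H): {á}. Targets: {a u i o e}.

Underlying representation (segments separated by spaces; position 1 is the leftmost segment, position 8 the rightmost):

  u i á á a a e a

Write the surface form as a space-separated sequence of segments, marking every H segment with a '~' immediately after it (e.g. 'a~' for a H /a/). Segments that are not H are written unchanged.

From /á/ at 3 leftward: 2 /i/ → H; 1 /u/ → H; bound reached.
From /á/ at 4 leftward: 3 /á/ is itself a trigger — this domain ends here.
Targets with no active source: positions 5 6 7 8 stay [-high tone].
H positions on the surface: 1 2 3 4.

u~ i~ á~ á~ a a e a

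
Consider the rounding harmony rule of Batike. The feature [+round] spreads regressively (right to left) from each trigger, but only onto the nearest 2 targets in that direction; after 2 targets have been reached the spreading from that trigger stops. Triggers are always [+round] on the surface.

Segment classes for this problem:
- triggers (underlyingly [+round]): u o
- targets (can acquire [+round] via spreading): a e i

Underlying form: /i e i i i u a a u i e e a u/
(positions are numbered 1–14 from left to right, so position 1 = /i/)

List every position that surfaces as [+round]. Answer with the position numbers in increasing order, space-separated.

From /u/ at 6 leftward: 5 /i/ → [+round]; 4 /i/ → [+round]; bound reached.
From /u/ at 9 leftward: 8 /a/ → [+round]; 7 /a/ → [+round]; bound reached.
From /u/ at 14 leftward: 13 /a/ → [+round]; 12 /e/ → [+round]; bound reached.
Targets with no active source: positions 1 2 3 10 11 stay [-round].

4 5 6 7 8 9 12 13 14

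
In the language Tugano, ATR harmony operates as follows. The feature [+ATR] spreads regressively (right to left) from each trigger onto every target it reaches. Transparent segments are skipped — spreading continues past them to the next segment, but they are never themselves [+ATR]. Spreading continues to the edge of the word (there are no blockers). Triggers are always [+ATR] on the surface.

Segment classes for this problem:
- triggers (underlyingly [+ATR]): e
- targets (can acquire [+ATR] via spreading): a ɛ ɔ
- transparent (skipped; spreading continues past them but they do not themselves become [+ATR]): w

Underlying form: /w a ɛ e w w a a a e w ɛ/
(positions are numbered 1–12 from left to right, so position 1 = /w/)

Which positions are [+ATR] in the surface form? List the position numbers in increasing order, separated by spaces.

From /e/ at 4 leftward: 3 /ɛ/ → [+ATR]; 2 /a/ → [+ATR]; 1 /w/ transparent; word edge.
From /e/ at 10 leftward: 9 /a/ → [+ATR]; 8 /a/ → [+ATR]; 7 /a/ → [+ATR]; 6 /w/ transparent; 5 /w/ transparent; 4 /e/ is itself a trigger — this domain ends here.
Target with no active source: position 12 stays [-ATR].

2 3 4 7 8 9 10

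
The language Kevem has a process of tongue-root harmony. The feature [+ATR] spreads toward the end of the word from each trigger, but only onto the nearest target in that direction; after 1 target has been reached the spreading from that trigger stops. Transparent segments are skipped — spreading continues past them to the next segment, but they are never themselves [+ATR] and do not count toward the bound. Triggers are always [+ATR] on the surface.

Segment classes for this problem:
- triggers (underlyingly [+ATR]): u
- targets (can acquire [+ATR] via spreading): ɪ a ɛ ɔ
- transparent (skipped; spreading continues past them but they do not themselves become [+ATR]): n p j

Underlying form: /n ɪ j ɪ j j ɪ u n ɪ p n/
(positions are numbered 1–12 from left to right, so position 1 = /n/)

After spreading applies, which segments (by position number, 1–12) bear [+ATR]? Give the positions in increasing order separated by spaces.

From /u/ at 8 rightward: 9 /n/ transparent; 10 /ɪ/ → [+ATR]; bound reached.
Targets with no active source: positions 2 4 7 stay [-ATR].

8 10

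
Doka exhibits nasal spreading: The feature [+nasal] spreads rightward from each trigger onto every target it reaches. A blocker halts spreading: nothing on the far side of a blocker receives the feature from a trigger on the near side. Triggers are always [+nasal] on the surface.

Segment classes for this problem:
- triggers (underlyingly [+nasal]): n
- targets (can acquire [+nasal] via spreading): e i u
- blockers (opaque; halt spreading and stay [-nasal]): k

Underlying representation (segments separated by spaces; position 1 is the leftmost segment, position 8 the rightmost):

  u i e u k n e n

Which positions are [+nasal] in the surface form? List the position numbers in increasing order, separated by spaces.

From /n/ at 6 rightward: 7 /e/ → [+nasal]; 8 /n/ is itself a trigger — this domain ends here.
From /n/ at 8 rightward: word edge.
Targets with no active source: positions 1 2 3 4 stay [-nasal].

6 7 8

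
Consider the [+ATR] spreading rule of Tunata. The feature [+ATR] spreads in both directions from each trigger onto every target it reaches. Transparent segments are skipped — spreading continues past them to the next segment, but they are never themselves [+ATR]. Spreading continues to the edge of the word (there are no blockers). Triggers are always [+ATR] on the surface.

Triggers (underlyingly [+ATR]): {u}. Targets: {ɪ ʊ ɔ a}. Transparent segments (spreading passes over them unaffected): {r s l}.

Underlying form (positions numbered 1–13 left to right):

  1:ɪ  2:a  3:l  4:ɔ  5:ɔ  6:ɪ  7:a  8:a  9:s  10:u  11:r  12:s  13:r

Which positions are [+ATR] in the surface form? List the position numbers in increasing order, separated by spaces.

From /u/ at 10 rightward: 11 /r/ transparent; 12 /s/ transparent; 13 /r/ transparent; word edge.
From /u/ at 10 leftward: 9 /s/ transparent; 8 /a/ → [+ATR]; 7 /a/ → [+ATR]; 6 /ɪ/ → [+ATR]; 5 /ɔ/ → [+ATR]; 4 /ɔ/ → [+ATR]; 3 /l/ transparent; 2 /a/ → [+ATR]; 1 /ɪ/ → [+ATR]; word edge.

1 2 4 5 6 7 8 10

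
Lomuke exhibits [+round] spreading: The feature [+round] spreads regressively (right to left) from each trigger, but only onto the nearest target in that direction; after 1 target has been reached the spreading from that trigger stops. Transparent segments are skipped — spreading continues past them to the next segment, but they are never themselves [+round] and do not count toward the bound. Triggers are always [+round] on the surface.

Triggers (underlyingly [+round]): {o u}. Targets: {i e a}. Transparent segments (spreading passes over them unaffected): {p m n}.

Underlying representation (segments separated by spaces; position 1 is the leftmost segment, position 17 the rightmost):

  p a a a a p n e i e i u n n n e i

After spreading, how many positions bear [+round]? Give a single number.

2

From /u/ at 12 leftward: 11 /i/ → [+round]; bound reached.
Targets with no active source: positions 2 3 4 5 8 9 10 16 17 stay [-round].
[+round] positions on the surface: 11 12.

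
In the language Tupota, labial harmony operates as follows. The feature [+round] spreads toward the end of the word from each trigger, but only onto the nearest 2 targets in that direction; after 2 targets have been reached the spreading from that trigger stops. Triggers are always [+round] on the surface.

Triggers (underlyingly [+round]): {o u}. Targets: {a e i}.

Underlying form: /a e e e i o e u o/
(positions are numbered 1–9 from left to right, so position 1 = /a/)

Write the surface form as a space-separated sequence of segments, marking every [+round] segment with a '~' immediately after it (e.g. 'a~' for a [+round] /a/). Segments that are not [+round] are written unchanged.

a e e e i o~ e~ u~ o~

From /o/ at 6 rightward: 7 /e/ → [+round]; 8 /u/ is itself a trigger — this domain ends here.
From /u/ at 8 rightward: 9 /o/ is itself a trigger — this domain ends here.
From /o/ at 9 rightward: word edge.
Targets with no active source: positions 1 2 3 4 5 stay [-round].
[+round] positions on the surface: 6 7 8 9.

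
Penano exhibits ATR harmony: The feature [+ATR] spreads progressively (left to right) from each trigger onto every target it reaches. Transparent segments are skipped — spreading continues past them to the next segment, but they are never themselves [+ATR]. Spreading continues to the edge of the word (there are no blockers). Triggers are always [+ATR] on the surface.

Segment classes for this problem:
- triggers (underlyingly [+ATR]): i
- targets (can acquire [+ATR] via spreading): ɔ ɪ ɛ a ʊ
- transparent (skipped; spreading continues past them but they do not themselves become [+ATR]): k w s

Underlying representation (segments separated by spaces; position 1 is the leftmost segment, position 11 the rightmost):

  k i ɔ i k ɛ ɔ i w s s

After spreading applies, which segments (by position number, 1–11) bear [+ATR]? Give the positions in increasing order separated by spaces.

From /i/ at 2 rightward: 3 /ɔ/ → [+ATR]; 4 /i/ is itself a trigger — this domain ends here.
From /i/ at 4 rightward: 5 /k/ transparent; 6 /ɛ/ → [+ATR]; 7 /ɔ/ → [+ATR]; 8 /i/ is itself a trigger — this domain ends here.
From /i/ at 8 rightward: 9 /w/ transparent; 10 /s/ transparent; 11 /s/ transparent; word edge.

2 3 4 6 7 8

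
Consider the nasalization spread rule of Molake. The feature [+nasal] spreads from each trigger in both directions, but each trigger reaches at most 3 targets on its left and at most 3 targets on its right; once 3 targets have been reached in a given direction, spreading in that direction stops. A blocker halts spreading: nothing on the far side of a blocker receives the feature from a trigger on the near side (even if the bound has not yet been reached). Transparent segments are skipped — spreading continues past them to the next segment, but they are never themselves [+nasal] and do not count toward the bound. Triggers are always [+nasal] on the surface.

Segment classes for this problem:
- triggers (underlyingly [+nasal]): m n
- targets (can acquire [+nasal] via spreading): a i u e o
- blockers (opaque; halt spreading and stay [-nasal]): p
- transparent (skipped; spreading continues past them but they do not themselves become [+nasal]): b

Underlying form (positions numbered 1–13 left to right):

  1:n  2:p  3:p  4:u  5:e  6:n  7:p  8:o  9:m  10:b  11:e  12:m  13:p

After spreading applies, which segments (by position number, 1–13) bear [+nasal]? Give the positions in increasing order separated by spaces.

From /n/ at 1 rightward: 2 /p/ blocks.
From /n/ at 1 leftward: word edge.
From /n/ at 6 rightward: 7 /p/ blocks.
From /n/ at 6 leftward: 5 /e/ → [+nasal]; 4 /u/ → [+nasal]; 3 /p/ blocks.
From /m/ at 9 rightward: 10 /b/ transparent; 11 /e/ → [+nasal]; 12 /m/ is itself a trigger — this domain ends here.
From /m/ at 9 leftward: 8 /o/ → [+nasal]; 7 /p/ blocks.
From /m/ at 12 rightward: 13 /p/ blocks.
From /m/ at 12 leftward: 11 /e/ → [+nasal]; 10 /b/ transparent; 9 /m/ is itself a trigger — this domain ends here.

1 4 5 6 8 9 11 12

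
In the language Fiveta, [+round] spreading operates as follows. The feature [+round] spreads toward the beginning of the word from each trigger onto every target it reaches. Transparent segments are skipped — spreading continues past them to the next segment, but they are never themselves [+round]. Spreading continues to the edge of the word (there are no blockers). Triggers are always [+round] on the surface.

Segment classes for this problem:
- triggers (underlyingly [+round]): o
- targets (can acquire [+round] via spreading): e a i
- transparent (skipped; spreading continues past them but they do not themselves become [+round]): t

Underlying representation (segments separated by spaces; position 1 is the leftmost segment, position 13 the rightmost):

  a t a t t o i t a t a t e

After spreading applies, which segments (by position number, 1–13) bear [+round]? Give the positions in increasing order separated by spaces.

1 3 6

From /o/ at 6 leftward: 5 /t/ transparent; 4 /t/ transparent; 3 /a/ → [+round]; 2 /t/ transparent; 1 /a/ → [+round]; word edge.
Targets with no active source: positions 7 9 11 13 stay [-round].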